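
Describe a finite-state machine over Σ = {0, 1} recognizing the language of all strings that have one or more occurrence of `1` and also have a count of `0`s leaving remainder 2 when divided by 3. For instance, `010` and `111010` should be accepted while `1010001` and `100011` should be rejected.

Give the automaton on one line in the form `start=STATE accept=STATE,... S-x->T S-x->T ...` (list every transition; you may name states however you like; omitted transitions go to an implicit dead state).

Build one automaton per condition and run them in lockstep. The first has 3 states tracking the count of `1`s, saturating at 2; the second has 3 states tracking the count of `0`s modulo 3. A product state is a pair (one from each), accepting exactly when both do. Minimizing collapses redundant product states.
A 6-state machine:
        0   1  
>  q0   q1  q2 
   q1   q3  q4 
   q2   q4  q2 
   q3   q0  q5 
   q4   q5  q4 
 * q5   q2  q5 
(> = start, * = accepting)

start=q0 accept=q5 q0-0->q1 q0-1->q2 q1-0->q3 q1-1->q4 q2-0->q4 q2-1->q2 q3-0->q0 q3-1->q5 q4-0->q5 q4-1->q4 q5-0->q2 q5-1->q5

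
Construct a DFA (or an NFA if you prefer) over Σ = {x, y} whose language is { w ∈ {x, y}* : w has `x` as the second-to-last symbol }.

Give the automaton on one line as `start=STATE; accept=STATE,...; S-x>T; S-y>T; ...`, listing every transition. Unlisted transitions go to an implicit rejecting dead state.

A DFA must remember the last 2 symbols (since which symbol is second-to-last isn't known until the input ends). Use one state per possible window of the last ≤2 symbols; accept from those whose window starts with `x`.
With 7 states:
        x   y  
>  s0   s1  s2 
   s1   s3  s4 
   s2   s5  s6 
 * s3   s3  s4 
 * s4   s5  s6 
   s5   s3  s4 
   s6   s5  s6 
(> = start, * = accepting)

start=s0; accept=s3,s4; s0-x>s1; s0-y>s2; s1-x>s3; s1-y>s4; s2-x>s5; s2-y>s6; s3-x>s3; s3-y>s4; s4-x>s5; s4-y>s6; s5-x>s3; s5-y>s4; s6-x>s5; s6-y>s6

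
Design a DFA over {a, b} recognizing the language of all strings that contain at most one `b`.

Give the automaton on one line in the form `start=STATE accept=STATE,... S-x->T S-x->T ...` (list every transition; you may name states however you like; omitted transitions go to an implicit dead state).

Only the number of `b`s matters, and only up to 2. Make a chain s0 → s1 → s2 advanced by each `b` (with s2 absorbing); every other symbol self-loops. The accepting set is {s0, s1}.
A 3-state machine:
        a   b  
>* s0   s0  s1 
 * s1   s1  s2 
   s2   s2  s2 
(> = start, * = accepting)

start=s0 accept=s0,s1 s0-a->s0 s0-b->s1 s1-a->s1 s1-b->s2 s2-a->s2 s2-b->s2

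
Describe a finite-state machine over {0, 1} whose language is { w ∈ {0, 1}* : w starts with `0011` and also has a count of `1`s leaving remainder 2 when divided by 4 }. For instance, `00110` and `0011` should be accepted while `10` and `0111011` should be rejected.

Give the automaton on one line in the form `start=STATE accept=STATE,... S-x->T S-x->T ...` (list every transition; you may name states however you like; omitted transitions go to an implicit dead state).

start=S0 accept=S5 S0-0->S1 S0-1->S2 S1-0->S3 S1-1->S2 S2-0->S2 S2-1->S2 S3-0->S2 S3-1->S4 S4-0->S2 S4-1->S5 S5-0->S5 S5-1->S6 S6-0->S6 S6-1->S7 S7-0->S7 S7-1->S8 S8-0->S8 S8-1->S5

Handle the two conditions separately and then intersect. One (6 states) tracks whether the input so far still matches the prefix `0011`; the other (4 states) tracks the count of `1`s modulo 4. Each combined state is a pair, one component from each; accept when both components accept. Minimizing collapses redundant product states.
9 states suffice.
        0   1  
>  S0   S1  S2 
   S1   S3  S2 
   S2   S2  S2 
   S3   S2  S4 
   S4   S2  S5 
 * S5   S5  S6 
   S6   S6  S7 
   S7   S7  S8 
   S8   S8  S5 
(> = start, * = accepting)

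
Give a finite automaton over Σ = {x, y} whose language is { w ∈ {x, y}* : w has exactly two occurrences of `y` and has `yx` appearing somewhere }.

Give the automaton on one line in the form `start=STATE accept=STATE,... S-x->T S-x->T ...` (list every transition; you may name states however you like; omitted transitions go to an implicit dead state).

start=s0 accept=s4 s0-x->s0 s0-y->s1 s1-x->s2 s1-y->s3 s2-x->s2 s2-y->s4 s3-x->s4 s3-y->s5 s4-x->s4 s4-y->s5 s5-x->s5 s5-y->s5

Handle the two conditions separately and then intersect. The first has 4 states tracking the count of `y`s, saturating at 3; the second has 3 states tracking whether and how much of `yx` has been seen. A product state is a pair (one from each), accepting exactly when both do. Equivalent product states are then merged.
6 states suffice.
        x   y  
>  s0   s0  s1 
   s1   s2  s3 
   s2   s2  s4 
   s3   s4  s5 
 * s4   s4  s5 
   s5   s5  s5 
(> = start, * = accepting)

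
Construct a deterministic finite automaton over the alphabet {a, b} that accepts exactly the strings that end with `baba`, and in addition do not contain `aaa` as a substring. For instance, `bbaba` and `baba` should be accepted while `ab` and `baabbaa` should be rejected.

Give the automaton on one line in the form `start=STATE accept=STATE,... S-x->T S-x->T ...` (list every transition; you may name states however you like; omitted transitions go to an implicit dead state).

Run two small machines in parallel and take their product. The first has 5 states tracking how much of the suffix `baba` has currently been matched; the second has 4 states tracking partial matches of the forbidden pattern `aaa`. A product state is a pair (one from each), accepting exactly when both do.
With 12 states:
          a    b  
>  S0     S1   S2 
   S1     S3   S2 
   S2     S4   S2 
   S3     S5   S2 
   S4     S3   S6 
   S5     S5   S7 
   S6     S8   S2 
   S7     S9   S7 
 * S8     S3   S6 
   S9     S5  S10 
   S10   S11   S7 
   S11    S5  S10 
(> = start, * = accepting)

start=S0 accept=S8 S0-a->S1 S0-b->S2 S1-a->S3 S1-b->S2 S2-a->S4 S2-b->S2 S3-a->S5 S3-b->S2 S4-a->S3 S4-b->S6 S5-a->S5 S5-b->S7 S6-a->S8 S6-b->S2 S7-a->S9 S7-b->S7 S8-a->S3 S8-b->S6 S9-a->S5 S9-b->S10 S10-a->S11 S10-b->S7 S11-a->S5 S11-b->S10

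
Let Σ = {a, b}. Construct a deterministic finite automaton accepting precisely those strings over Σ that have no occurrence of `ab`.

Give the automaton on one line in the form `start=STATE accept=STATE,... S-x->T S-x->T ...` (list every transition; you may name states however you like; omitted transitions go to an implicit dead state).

start=S0 accept=S0,S1 S0-a->S1 S0-b->S0 S1-a->S1 S1-b->S2 S2-a->S2 S2-b->S2

This is the complement of 'contains `ab`'. Use the same substring-matching states — S0 through S2 holding how much of `ab` has just been matched — but flip the accepting set: everything except the trap S2 accepts.
A 3-state machine:
        a   b  
>* S0   S1  S0 
 * S1   S1  S2 
   S2   S2  S2 
(> = start, * = accepting)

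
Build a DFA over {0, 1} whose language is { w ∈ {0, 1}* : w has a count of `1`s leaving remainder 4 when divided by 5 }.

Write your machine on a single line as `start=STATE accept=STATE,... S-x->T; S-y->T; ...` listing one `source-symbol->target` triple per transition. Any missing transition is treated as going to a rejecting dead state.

start=s0; accept=s4; s0-0->s0; s0-1->s1; s1-0->s1; s1-1->s2; s2-0->s2; s2-1->s3; s3-0->s3; s3-1->s4; s4-0->s4; s4-1->s0

The only thing that matters is how many `1`s have appeared, reduced mod 5. Use one state per residue: s0 for 0, …, s4 for 4. Reading `1` moves to the next residue; anything else stays put. s4 is accepting.
5 states suffice.
        0   1  
>  s0   s0  s1 
   s1   s1  s2 
   s2   s2  s3 
   s3   s3  s4 
 * s4   s4  s0 
(> = start, * = accepting)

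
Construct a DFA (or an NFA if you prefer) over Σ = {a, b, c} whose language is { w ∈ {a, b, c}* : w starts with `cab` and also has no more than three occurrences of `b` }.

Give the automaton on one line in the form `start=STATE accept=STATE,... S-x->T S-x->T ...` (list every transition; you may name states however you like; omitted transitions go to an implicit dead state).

start=q0 accept=q4,q5,q6 q0-a->q1 q0-b->q1 q0-c->q2 q1-a->q1 q1-b->q1 q1-c->q1 q2-a->q3 q2-b->q1 q2-c->q1 q3-a->q1 q3-b->q4 q3-c->q1 q4-a->q4 q4-b->q5 q4-c->q4 q5-a->q5 q5-b->q6 q5-c->q5 q6-a->q6 q6-b->q1 q6-c->q6

Handle the two conditions separately and then intersect. The first has 5 states tracking whether the input so far still matches the prefix `cab`; the second has 5 states tracking the count of `b`s, saturating at 4. A product state is a pair (one from each), accepting exactly when both do. Equivalent product states are then merged.
With 7 states:
        a   b   c  
>  q0   q1  q1  q2 
   q1   q1  q1  q1 
   q2   q3  q1  q1 
   q3   q1  q4  q1 
 * q4   q4  q5  q4 
 * q5   q5  q6  q5 
 * q6   q6  q1  q6 
(> = start, * = accepting)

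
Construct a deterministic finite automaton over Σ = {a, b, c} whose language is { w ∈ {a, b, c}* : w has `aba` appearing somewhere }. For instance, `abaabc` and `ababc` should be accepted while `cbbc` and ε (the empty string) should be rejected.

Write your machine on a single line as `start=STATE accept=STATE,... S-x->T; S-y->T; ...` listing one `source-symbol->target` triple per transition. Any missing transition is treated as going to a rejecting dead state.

States q0..q2 record the length of the longest prefix of `aba` that matches the current input suffix. Reaching q3 means `aba` has been seen, and we stay there forever. Accept from q3.
A 4-state machine:
        a   b   c  
>  q0   q1  q0  q0 
   q1   q1  q2  q0 
   q2   q3  q0  q0 
 * q3   q3  q3  q3 
(> = start, * = accepting)

start=q0; accept=q3; q0-a->q1; q0-b->q0; q0-c->q0; q1-a->q1; q1-b->q2; q1-c->q0; q2-a->q3; q2-b->q0; q2-c->q0; q3-a->q3; q3-b->q3; q3-c->q3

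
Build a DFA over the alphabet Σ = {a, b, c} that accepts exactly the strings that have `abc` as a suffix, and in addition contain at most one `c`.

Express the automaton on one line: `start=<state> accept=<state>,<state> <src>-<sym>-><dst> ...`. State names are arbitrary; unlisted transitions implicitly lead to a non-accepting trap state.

Run two small machines in parallel and take their product. One (4 states) tracks how much of the suffix `abc` has currently been matched; the other (3 states) tracks the count of `c`s, saturating at 2. Each combined state is a pair, one component from each; accept when both components accept. After merging equivalent states the machine shrinks.
A 5-state machine:
        a   b   c  
>  q0   q1  q0  q2 
   q1   q1  q3  q2 
   q2   q2  q2  q2 
   q3   q1  q0  q4 
 * q4   q2  q2  q2 
(> = start, * = accepting)

start=q0 accept=q4 q0-a->q1 q0-b->q0 q0-c->q2 q1-a->q1 q1-b->q3 q1-c->q2 q2-a->q2 q2-b->q2 q2-c->q2 q3-a->q1 q3-b->q0 q3-c->q4 q4-a->q2 q4-b->q2 q4-c->q2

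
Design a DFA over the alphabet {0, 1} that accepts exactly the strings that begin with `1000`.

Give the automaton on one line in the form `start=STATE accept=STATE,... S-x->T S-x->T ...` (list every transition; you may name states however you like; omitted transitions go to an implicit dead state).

start=q0 accept=q4 q0-0->q5 q0-1->q1 q1-0->q2 q1-1->q5 q2-0->q3 q2-1->q5 q3-0->q4 q3-1->q5 q4-0->q4 q4-1->q4 q5-0->q5 q5-1->q5

Walk along `1000` while the input agrees: from q0 take `1` to q1, and so on. Any deviation drops to the rejecting sink q5. Once q4 is reached the prefix is confirmed and every continuation is accepted.
6 states suffice.
        0   1  
>  q0   q5  q1 
   q1   q2  q5 
   q2   q3  q5 
   q3   q4  q5 
 * q4   q4  q4 
   q5   q5  q5 
(> = start, * = accepting)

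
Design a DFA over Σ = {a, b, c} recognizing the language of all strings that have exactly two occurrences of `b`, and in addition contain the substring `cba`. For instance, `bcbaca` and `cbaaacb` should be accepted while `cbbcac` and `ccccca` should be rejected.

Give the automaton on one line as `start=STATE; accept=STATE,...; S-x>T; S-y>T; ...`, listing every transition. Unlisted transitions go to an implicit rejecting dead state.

Handle the two conditions separately and then intersect. The first has 4 states tracking the count of `b`s, saturating at 3; the second has 4 states tracking whether and how much of `cba` has been seen. A product state is a pair (one from each), accepting exactly when both do.
With 14 states:
          a    b    c  
>  s0     s0   s1   s2 
   s1     s1   s3   s4 
   s2     s0   s5   s2 
   s3     s3   s6   s7 
   s4     s1   s8   s4 
   s5     s9   s3   s4 
   s6     s6   s6  s10 
   s7     s3  s11   s7 
   s8    s12   s6   s7 
   s9     s9  s12   s9 
   s10    s6  s11  s10 
   s11   s13   s6  s10 
 * s12   s12  s13  s12 
   s13   s13  s13  s13 
(> = start, * = accepting)

start=s0; accept=s12; s0-a>s0; s0-b>s1; s0-c>s2; s1-a>s1; s1-b>s3; s1-c>s4; s2-a>s0; s2-b>s5; s2-c>s2; s3-a>s3; s3-b>s6; s3-c>s7; s4-a>s1; s4-b>s8; s4-c>s4; s5-a>s9; s5-b>s3; s5-c>s4; s6-a>s6; s6-b>s6; s6-c>s10; s7-a>s3; s7-b>s11; s7-c>s7; s8-a>s12; s8-b>s6; s8-c>s7; s9-a>s9; s9-b>s12; s9-c>s9; s10-a>s6; s10-b>s11; s10-c>s10; s11-a>s13; s11-b>s6; s11-c>s10; s12-a>s12; s12-b>s13; s12-c>s12; s13-a>s13; s13-b>s13; s13-c>s13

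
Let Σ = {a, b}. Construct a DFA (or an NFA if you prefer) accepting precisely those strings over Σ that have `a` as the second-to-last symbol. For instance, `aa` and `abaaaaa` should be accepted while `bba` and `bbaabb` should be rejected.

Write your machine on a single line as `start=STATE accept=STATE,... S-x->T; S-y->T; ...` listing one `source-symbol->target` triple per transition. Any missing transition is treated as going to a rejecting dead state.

start=q0; accept=q3,q4; q0-a->q1; q0-b->q2; q1-a->q3; q1-b->q4; q2-a->q5; q2-b->q6; q3-a->q3; q3-b->q4; q4-a->q5; q4-b->q6; q5-a->q3; q5-b->q4; q6-a->q5; q6-b->q6

Because acceptance depends on a position counted from the end, the machine has to buffer the most recent 2 symbols. Make each state the string of the last up-to-2 symbols read; on input `x` shift the window left and append `x`. Accept when the buffered window has length 2 and begins with `a`.
With 7 states:
        a   b  
>  q0   q1  q2 
   q1   q3  q4 
   q2   q5  q6 
 * q3   q3  q4 
 * q4   q5  q6 
   q5   q3  q4 
   q6   q5  q6 
(> = start, * = accepting)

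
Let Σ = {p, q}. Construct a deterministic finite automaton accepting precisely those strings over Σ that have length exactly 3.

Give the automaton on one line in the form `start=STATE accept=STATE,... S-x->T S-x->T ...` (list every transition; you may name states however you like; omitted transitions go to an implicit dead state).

We only need to distinguish lengths 0, 1, …, 3, and '>3'. Chain s0 → s1 → s2 → s3 → s4 on every symbol, with s4 looping. Accepting states: {s3}.
A 5-state machine:
        p   q  
>  s0   s1  s1 
   s1   s2  s2 
   s2   s3  s3 
 * s3   s4  s4 
   s4   s4  s4 
(> = start, * = accepting)

start=s0 accept=s3 s0-p->s1 s0-q->s1 s1-p->s2 s1-q->s2 s2-p->s3 s2-q->s3 s3-p->s4 s3-q->s4 s4-p->s4 s4-q->s4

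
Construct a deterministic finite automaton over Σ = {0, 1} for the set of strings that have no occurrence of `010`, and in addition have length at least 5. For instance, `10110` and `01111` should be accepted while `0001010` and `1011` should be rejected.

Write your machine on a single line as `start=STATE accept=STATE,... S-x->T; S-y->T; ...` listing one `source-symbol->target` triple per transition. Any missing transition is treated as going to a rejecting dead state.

start=q0; accept=q13,q14,q15; q0-0->q1; q0-1->q2; q1-0->q3; q1-1->q4; q2-0->q3; q2-1->q5; q3-0->q6; q3-1->q7; q4-0->q8; q4-1->q9; q5-0->q6; q5-1->q9; q6-0->q10; q6-1->q11; q7-0->q8; q7-1->q12; q8-0->q8; q8-1->q8; q9-0->q10; q9-1->q12; q10-0->q13; q10-1->q14; q11-0->q8; q11-1->q15; q12-0->q13; q12-1->q15; q13-0->q13; q13-1->q14; q14-0->q8; q14-1->q15; q15-0->q13; q15-1->q15

Build one automaton per condition and run them in lockstep. The first has 4 states tracking partial matches of the forbidden pattern `010`; the second has 7 states tracking the input length, saturating at 6. A product state is a pair (one from each), accepting exactly when both do. Equivalent product states are then merged.
16 states suffice.
          0    1  
>  q0     q1   q2 
   q1     q3   q4 
   q2     q3   q5 
   q3     q6   q7 
   q4     q8   q9 
   q5     q6   q9 
   q6    q10  q11 
   q7     q8  q12 
   q8     q8   q8 
   q9    q10  q12 
   q10   q13  q14 
   q11    q8  q15 
   q12   q13  q15 
 * q13   q13  q14 
 * q14    q8  q15 
 * q15   q13  q15 
(> = start, * = accepting)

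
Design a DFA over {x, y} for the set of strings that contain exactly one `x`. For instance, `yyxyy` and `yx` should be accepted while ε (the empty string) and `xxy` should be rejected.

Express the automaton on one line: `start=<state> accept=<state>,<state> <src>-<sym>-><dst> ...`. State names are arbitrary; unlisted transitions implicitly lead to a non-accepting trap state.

start=q0 accept=q1 q0-x->q1 q0-y->q0 q1-x->q2 q1-y->q1 q2-x->q2 q2-y->q2

Count `x`s, saturating at 2: state q0 means no `x` yet, q1 means one `x` seen, q2 means more than one. Each `x` increments (capped at q2); other symbols loop. Accept from {q1}.
A 3-state machine:
        x   y  
>  q0   q1  q0 
 * q1   q2  q1 
   q2   q2  q2 
(> = start, * = accepting)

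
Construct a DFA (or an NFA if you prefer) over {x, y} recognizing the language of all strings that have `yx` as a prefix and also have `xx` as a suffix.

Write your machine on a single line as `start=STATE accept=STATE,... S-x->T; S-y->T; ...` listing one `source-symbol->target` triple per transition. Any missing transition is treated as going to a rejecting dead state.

Handle the two conditions separately and then intersect. The first has 4 states tracking whether the input so far still matches the prefix `yx`; the second has 3 states tracking how much of the suffix `xx` has currently been matched. A product state is a pair (one from each), accepting exactly when both do. Equivalent product states are then merged.
With 6 states:
        x   y  
>  S0   S1  S2 
   S1   S1  S1 
   S2   S3  S1 
   S3   S4  S5 
 * S4   S4  S5 
   S5   S3  S5 
(> = start, * = accepting)

start=S0; accept=S4; S0-x->S1; S0-y->S2; S1-x->S1; S1-y->S1; S2-x->S3; S2-y->S1; S3-x->S4; S3-y->S5; S4-x->S4; S4-y->S5; S5-x->S3; S5-y->S5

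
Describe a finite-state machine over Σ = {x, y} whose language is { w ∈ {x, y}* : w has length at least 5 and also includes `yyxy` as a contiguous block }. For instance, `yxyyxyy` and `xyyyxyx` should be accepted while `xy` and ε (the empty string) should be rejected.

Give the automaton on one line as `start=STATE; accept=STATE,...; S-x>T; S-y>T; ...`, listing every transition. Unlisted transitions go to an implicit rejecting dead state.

start=q0; accept=q9; q0-x>q1; q0-y>q2; q1-x>q1; q1-y>q3; q2-x>q1; q2-y>q4; q3-x>q1; q3-y>q5; q4-x>q6; q4-y>q5; q5-x>q7; q5-y>q5; q6-x>q1; q6-y>q8; q7-x>q1; q7-y>q9; q8-x>q9; q8-y>q9; q9-x>q9; q9-y>q9

Build one automaton per condition and run them in lockstep. One (7 states) tracks the input length, saturating at 6; the other (5 states) tracks whether and how much of `yyxy` has been seen. Each combined state is a pair, one component from each; accept when both components accept. Minimizing collapses redundant product states.
10 states suffice.
        x   y  
>  q0   q1  q2 
   q1   q1  q3 
   q2   q1  q4 
   q3   q1  q5 
   q4   q6  q5 
   q5   q7  q5 
   q6   q1  q8 
   q7   q1  q9 
   q8   q9  q9 
 * q9   q9  q9 
(> = start, * = accepting)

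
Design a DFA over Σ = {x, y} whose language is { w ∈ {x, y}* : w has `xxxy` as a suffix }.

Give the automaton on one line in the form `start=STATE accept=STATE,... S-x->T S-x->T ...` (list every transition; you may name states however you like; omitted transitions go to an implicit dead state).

start=S0 accept=S4 S0-x->S1 S0-y->S0 S1-x->S2 S1-y->S0 S2-x->S3 S2-y->S0 S3-x->S3 S3-y->S4 S4-x->S1 S4-y->S0

Remember how much of `xxxy` the current input suffix matches. State S0 means no match yet; S1 means the last symbol is `x`; S2 means the last 2 symbols are `xx`; S3 means the last 3 symbols are `xxx`; S4 means the last 4 symbols are `xxxy`. Only S4 accepts. On a mismatch, fall back to the longest proper suffix that is still a prefix of `xxxy`.
A 5-state machine:
        x   y  
>  S0   S1  S0 
   S1   S2  S0 
   S2   S3  S0 
   S3   S3  S4 
 * S4   S1  S0 
(> = start, * = accepting)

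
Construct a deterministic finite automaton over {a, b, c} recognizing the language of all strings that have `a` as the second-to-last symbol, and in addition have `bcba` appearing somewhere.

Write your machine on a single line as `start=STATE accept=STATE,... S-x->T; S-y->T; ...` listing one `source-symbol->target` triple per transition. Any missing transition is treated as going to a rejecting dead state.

Handle the two conditions separately and then intersect. One (13 states) tracks the last 2 symbols read; the other (5 states) tracks whether and how much of `bcba` has been seen. Each combined state is a pair, one component from each; accept when both components accept.
A 23-state machine:
          a    b    c  
>  s0     s1   s2   s3 
   s1     s4   s5   s6 
   s2     s7   s8   s9 
   s3    s10  s11  s12 
   s4     s4   s5   s6 
   s5     s7   s8   s9 
   s6    s10  s11  s12 
   s7     s4   s5   s6 
   s8     s7   s8   s9 
   s9    s10  s13  s12 
   s10    s4   s5   s6 
   s11    s7   s8   s9 
   s12   s10  s11  s12 
   s13   s14   s8   s9 
   s14   s15  s16  s17 
 * s15   s15  s16  s17 
 * s16   s14  s18  s19 
 * s17   s20  s21  s22 
   s18   s14  s18  s19 
   s19   s20  s21  s22 
   s20   s15  s16  s17 
   s21   s14  s18  s19 
   s22   s20  s21  s22 
(> = start, * = accepting)

start=s0; accept=s15,s16,s17; s0-a->s1; s0-b->s2; s0-c->s3; s1-a->s4; s1-b->s5; s1-c->s6; s2-a->s7; s2-b->s8; s2-c->s9; s3-a->s10; s3-b->s11; s3-c->s12; s4-a->s4; s4-b->s5; s4-c->s6; s5-a->s7; s5-b->s8; s5-c->s9; s6-a->s10; s6-b->s11; s6-c->s12; s7-a->s4; s7-b->s5; s7-c->s6; s8-a->s7; s8-b->s8; s8-c->s9; s9-a->s10; s9-b->s13; s9-c->s12; s10-a->s4; s10-b->s5; s10-c->s6; s11-a->s7; s11-b->s8; s11-c->s9; s12-a->s10; s12-b->s11; s12-c->s12; s13-a->s14; s13-b->s8; s13-c->s9; s14-a->s15; s14-b->s16; s14-c->s17; s15-a->s15; s15-b->s16; s15-c->s17; s16-a->s14; s16-b->s18; s16-c->s19; s17-a->s20; s17-b->s21; s17-c->s22; s18-a->s14; s18-b->s18; s18-c->s19; s19-a->s20; s19-b->s21; s19-c->s22; s20-a->s15; s20-b->s16; s20-c->s17; s21-a->s14; s21-b->s18; s21-c->s19; s22-a->s20; s22-b->s21; s22-c->s22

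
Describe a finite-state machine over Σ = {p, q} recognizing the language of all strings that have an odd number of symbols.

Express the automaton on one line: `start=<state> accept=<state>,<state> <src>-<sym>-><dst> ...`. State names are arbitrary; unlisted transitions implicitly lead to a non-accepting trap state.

start=s0 accept=s1 s0-p->s1 s0-q->s1 s1-p->s0 s1-q->s0

Only the length mod 2 matters, so use a 2-cycle: from any state, every input symbol moves to the next state, wrapping s1 back to s0. Mark s1 accepting.
        p   q  
>  s0   s1  s1 
 * s1   s0  s0 
(> = start, * = accepting)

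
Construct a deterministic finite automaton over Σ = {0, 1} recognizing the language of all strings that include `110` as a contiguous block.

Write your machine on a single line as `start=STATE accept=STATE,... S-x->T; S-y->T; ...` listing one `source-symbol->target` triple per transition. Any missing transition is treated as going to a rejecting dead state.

States S0..S2 record the length of the longest prefix of `110` that matches the current input suffix. Reaching S3 means `110` has been seen, and we stay there forever. Accept from S3.
4 states suffice.
        0   1  
>  S0   S0  S1 
   S1   S0  S2 
   S2   S3  S2 
 * S3   S3  S3 
(> = start, * = accepting)

start=S0; accept=S3; S0-0->S0; S0-1->S1; S1-0->S0; S1-1->S2; S2-0->S3; S2-1->S2; S3-0->S3; S3-1->S3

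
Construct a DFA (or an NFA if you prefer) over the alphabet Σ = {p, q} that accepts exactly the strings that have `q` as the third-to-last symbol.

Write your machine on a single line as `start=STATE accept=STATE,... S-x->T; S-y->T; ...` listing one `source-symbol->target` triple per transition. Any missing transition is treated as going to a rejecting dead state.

start=S0; accept=S11,S12,S13,S14; S0-p->S1; S0-q->S2; S1-p->S3; S1-q->S4; S2-p->S5; S2-q->S6; S3-p->S7; S3-q->S8; S4-p->S9; S4-q->S10; S5-p->S11; S5-q->S12; S6-p->S13; S6-q->S14; S7-p->S7; S7-q->S8; S8-p->S9; S8-q->S10; S9-p->S11; S9-q->S12; S10-p->S13; S10-q->S14; S11-p->S7; S11-q->S8; S12-p->S9; S12-q->S10; S13-p->S11; S13-q->S12; S14-p->S13; S14-q->S14

A DFA must remember the last 3 symbols (since which symbol is third-to-last isn't known until the input ends). Use one state per possible window of the last ≤3 symbols; accept from those whose window starts with `q`.
A 15-state machine:
          p    q  
>  S0     S1   S2 
   S1     S3   S4 
   S2     S5   S6 
   S3     S7   S8 
   S4     S9  S10 
   S5    S11  S12 
   S6    S13  S14 
   S7     S7   S8 
   S8     S9  S10 
   S9    S11  S12 
   S10   S13  S14 
 * S11    S7   S8 
 * S12    S9  S10 
 * S13   S11  S12 
 * S14   S13  S14 
(> = start, * = accepting)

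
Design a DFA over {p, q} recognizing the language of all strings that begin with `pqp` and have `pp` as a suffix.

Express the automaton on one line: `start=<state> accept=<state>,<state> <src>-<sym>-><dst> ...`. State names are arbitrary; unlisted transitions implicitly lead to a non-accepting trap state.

start=S0 accept=S7 S0-p->S1 S0-q->S2 S1-p->S3 S1-q->S4 S2-p->S5 S2-q->S2 S3-p->S3 S3-q->S2 S4-p->S6 S4-q->S2 S5-p->S3 S5-q->S2 S6-p->S7 S6-q->S8 S7-p->S7 S7-q->S8 S8-p->S6 S8-q->S8

Build one automaton per condition and run them in lockstep. The first has 5 states tracking whether the input so far still matches the prefix `pqp`; the second has 3 states tracking how much of the suffix `pp` has currently been matched. A product state is a pair (one from each), accepting exactly when both do.
9 states suffice.
        p   q  
>  S0   S1  S2 
   S1   S3  S4 
   S2   S5  S2 
   S3   S3  S2 
   S4   S6  S2 
   S5   S3  S2 
   S6   S7  S8 
 * S7   S7  S8 
   S8   S6  S8 
(> = start, * = accepting)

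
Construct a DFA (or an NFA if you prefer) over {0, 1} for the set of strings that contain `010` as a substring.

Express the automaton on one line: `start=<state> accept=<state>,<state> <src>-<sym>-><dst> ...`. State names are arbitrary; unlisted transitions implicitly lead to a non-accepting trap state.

Track how much of `010` has been matched so far: state s0 is no progress, s3 is the absorbing accept state reached once `010` has occurred. Intermediate states record partial matches; on a mismatch, fall back to the longest reusable overlap.
With 4 states:
        0   1  
>  s0   s1  s0 
   s1   s1  s2 
   s2   s3  s0 
 * s3   s3  s3 
(> = start, * = accepting)

start=s0 accept=s3 s0-0->s1 s0-1->s0 s1-0->s1 s1-1->s2 s2-0->s3 s2-1->s0 s3-0->s3 s3-1->s3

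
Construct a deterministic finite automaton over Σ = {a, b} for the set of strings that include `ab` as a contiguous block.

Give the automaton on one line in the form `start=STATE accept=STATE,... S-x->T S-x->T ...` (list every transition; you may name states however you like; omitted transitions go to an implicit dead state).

start=q0 accept=q2 q0-a->q1 q0-b->q0 q1-a->q1 q1-b->q2 q2-a->q2 q2-b->q2

States q0..q1 record the length of the longest prefix of `ab` that matches the current input suffix. Reaching q2 means `ab` has been seen, and we stay there forever. Accept from q2.
3 states suffice.
        a   b  
>  q0   q1  q0 
   q1   q1  q2 
 * q2   q2  q2 
(> = start, * = accepting)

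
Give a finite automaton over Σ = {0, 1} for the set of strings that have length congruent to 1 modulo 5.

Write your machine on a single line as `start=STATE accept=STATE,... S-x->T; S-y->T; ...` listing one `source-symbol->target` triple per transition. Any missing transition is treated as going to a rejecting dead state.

start=A; accept=B; A-0->B; A-1->B; B-0->C; B-1->C; C-0->D; C-1->D; D-0->E; D-1->E; E-0->A; E-1->A

Only the length mod 5 matters, so use a 5-cycle: from any state, every input symbol moves to the next state, wrapping E back to A. Mark B accepting.
       0  1 
>  A   B  B 
 * B   C  C 
   C   D  D 
   D   E  E 
   E   A  A 
(> = start, * = accepting)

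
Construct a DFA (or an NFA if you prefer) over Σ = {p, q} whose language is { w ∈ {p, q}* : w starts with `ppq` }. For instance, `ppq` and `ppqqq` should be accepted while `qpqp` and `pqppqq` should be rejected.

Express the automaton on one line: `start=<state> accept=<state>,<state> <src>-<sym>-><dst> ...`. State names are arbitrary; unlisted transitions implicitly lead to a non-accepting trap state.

start=S0 accept=S3 S0-p->S1 S0-q->S4 S1-p->S2 S1-q->S4 S2-p->S4 S2-q->S3 S3-p->S3 S3-q->S3 S4-p->S4 S4-q->S4

Walk along `ppq` while the input agrees: from S0 take `p` to S1, and so on. Any deviation drops to the rejecting sink S4. Once S3 is reached the prefix is confirmed and every continuation is accepted.
With 5 states:
        p   q  
>  S0   S1  S4 
   S1   S2  S4 
   S2   S4  S3 
 * S3   S3  S3 
   S4   S4  S4 
(> = start, * = accepting)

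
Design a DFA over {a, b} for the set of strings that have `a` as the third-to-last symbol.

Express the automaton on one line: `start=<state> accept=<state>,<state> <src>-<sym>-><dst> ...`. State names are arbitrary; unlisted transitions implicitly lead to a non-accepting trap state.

Because acceptance depends on a position counted from the end, the machine has to buffer the most recent 3 symbols. Make each state the string of the last up-to-3 symbols read; on input `x` shift the window left and append `x`. Accept when the buffered window has length 3 and begins with `a`.
A 15-state machine:
          a    b  
>  S0     S1   S2 
   S1     S3   S4 
   S2     S5   S6 
   S3     S7   S8 
   S4     S9  S10 
   S5    S11  S12 
   S6    S13  S14 
 * S7     S7   S8 
 * S8     S9  S10 
 * S9    S11  S12 
 * S10   S13  S14 
   S11    S7   S8 
   S12    S9  S10 
   S13   S11  S12 
   S14   S13  S14 
(> = start, * = accepting)

start=S0 accept=S7,S8,S9,S10 S0-a->S1 S0-b->S2 S1-a->S3 S1-b->S4 S2-a->S5 S2-b->S6 S3-a->S7 S3-b->S8 S4-a->S9 S4-b->S10 S5-a->S11 S5-b->S12 S6-a->S13 S6-b->S14 S7-a->S7 S7-b->S8 S8-a->S9 S8-b->S10 S9-a->S11 S9-b->S12 S10-a->S13 S10-b->S14 S11-a->S7 S11-b->S8 S12-a->S9 S12-b->S10 S13-a->S11 S13-b->S12 S14-a->S13 S14-b->S14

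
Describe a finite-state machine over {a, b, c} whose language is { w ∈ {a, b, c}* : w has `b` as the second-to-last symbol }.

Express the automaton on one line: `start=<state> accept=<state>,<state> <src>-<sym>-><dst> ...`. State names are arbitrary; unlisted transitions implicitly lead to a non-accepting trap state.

Because acceptance depends on a position counted from the end, the machine has to buffer the most recent 2 symbols. Make each state the string of the last up-to-2 symbols read; on input `x` shift the window left and append `x`. Accept when the buffered window has length 2 and begins with `b`.
A 13-state machine:
          a    b    c  
>  s0     s1   s2   s3 
   s1     s4   s5   s6 
   s2     s7   s8   s9 
   s3    s10  s11  s12 
   s4     s4   s5   s6 
   s5     s7   s8   s9 
   s6    s10  s11  s12 
 * s7     s4   s5   s6 
 * s8     s7   s8   s9 
 * s9    s10  s11  s12 
   s10    s4   s5   s6 
   s11    s7   s8   s9 
   s12   s10  s11  s12 
(> = start, * = accepting)

start=s0 accept=s7,s8,s9 s0-a->s1 s0-b->s2 s0-c->s3 s1-a->s4 s1-b->s5 s1-c->s6 s2-a->s7 s2-b->s8 s2-c->s9 s3-a->s10 s3-b->s11 s3-c->s12 s4-a->s4 s4-b->s5 s4-c->s6 s5-a->s7 s5-b->s8 s5-c->s9 s6-a->s10 s6-b->s11 s6-c->s12 s7-a->s4 s7-b->s5 s7-c->s6 s8-a->s7 s8-b->s8 s8-c->s9 s9-a->s10 s9-b->s11 s9-c->s12 s10-a->s4 s10-b->s5 s10-c->s6 s11-a->s7 s11-b->s8 s11-c->s9 s12-a->s10 s12-b->s11 s12-c->s12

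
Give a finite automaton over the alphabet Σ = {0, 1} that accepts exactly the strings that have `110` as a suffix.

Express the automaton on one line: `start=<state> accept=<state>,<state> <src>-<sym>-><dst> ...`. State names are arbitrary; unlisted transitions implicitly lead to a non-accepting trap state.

Remember how much of `110` the current input suffix matches. State A means no match yet; B means the last symbol is `1`; C means the last 2 symbols are `11`; D means the last 3 symbols are `110`. Only D accepts. On a mismatch, fall back to the longest proper suffix that is still a prefix of `110`.
4 states suffice.
       0  1 
>  A   A  B 
   B   A  C 
   C   D  C 
 * D   A  B 
(> = start, * = accepting)

start=A accept=D A-0->A A-1->B B-0->A B-1->C C-0->D C-1->C D-0->A D-1->B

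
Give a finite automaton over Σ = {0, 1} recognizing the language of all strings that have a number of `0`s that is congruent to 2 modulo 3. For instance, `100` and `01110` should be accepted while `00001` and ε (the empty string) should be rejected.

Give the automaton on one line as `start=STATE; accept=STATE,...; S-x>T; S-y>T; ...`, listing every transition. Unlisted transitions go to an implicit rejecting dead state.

The only thing that matters is how many `0`s have appeared, reduced mod 3. Use one state per residue: A for 0, …, C for 2. Reading `0` moves to the next residue; anything else stays put. C is accepting.
A 3-state machine:
       0  1 
>  A   B  A 
   B   C  B 
 * C   A  C 
(> = start, * = accepting)

start=A; accept=C; A-0>B; A-1>A; B-0>C; B-1>B; C-0>A; C-1>C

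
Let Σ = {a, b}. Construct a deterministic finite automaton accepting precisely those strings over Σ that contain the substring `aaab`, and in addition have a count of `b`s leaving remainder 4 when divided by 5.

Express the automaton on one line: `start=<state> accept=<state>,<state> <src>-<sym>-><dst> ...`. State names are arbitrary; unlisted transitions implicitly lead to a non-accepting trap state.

start=q0 accept=q19 q0-a->q1 q0-b->q2 q1-a->q3 q1-b->q2 q2-a->q4 q2-b->q5 q3-a->q6 q3-b->q2 q4-a->q7 q4-b->q5 q5-a->q8 q5-b->q9 q6-a->q6 q6-b->q10 q7-a->q10 q7-b->q5 q8-a->q11 q8-b->q9 q9-a->q12 q9-b->q13 q10-a->q10 q10-b->q14 q11-a->q14 q11-b->q9 q12-a->q15 q12-b->q13 q13-a->q16 q13-b->q0 q14-a->q14 q14-b->q17 q15-a->q17 q15-b->q13 q16-a->q18 q16-b->q0 q17-a->q17 q17-b->q19 q18-a->q20 q18-b->q0 q19-a->q19 q19-b->q6 q20-a->q20 q20-b->q6

Build one automaton per condition and run them in lockstep. One (5 states) tracks whether and how much of `aaab` has been seen; the other (5 states) tracks the count of `b`s modulo 5. Each combined state is a pair, one component from each; accept when both components accept. After merging equivalent states the machine shrinks.
21 states suffice.
          a    b  
>  q0     q1   q2 
   q1     q3   q2 
   q2     q4   q5 
   q3     q6   q2 
   q4     q7   q5 
   q5     q8   q9 
   q6     q6  q10 
   q7    q10   q5 
   q8    q11   q9 
   q9    q12  q13 
   q10   q10  q14 
   q11   q14   q9 
   q12   q15  q13 
   q13   q16   q0 
   q14   q14  q17 
   q15   q17  q13 
   q16   q18   q0 
   q17   q17  q19 
   q18   q20   q0 
 * q19   q19   q6 
   q20   q20   q6 
(> = start, * = accepting)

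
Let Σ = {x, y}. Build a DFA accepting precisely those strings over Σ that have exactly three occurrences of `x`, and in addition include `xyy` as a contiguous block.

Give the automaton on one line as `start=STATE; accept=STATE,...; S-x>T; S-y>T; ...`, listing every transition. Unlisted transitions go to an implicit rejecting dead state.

start=s0; accept=s10; s0-x>s1; s0-y>s0; s1-x>s2; s1-y>s3; s2-x>s4; s2-y>s5; s3-x>s2; s3-y>s6; s4-x>s7; s4-y>s8; s5-x>s4; s5-y>s9; s6-x>s9; s6-y>s6; s7-x>s7; s7-y>s7; s8-x>s7; s8-y>s10; s9-x>s10; s9-y>s9; s10-x>s7; s10-y>s10

Handle the two conditions separately and then intersect. The first has 5 states tracking the count of `x`s, saturating at 4; the second has 4 states tracking whether and how much of `xyy` has been seen. A product state is a pair (one from each), accepting exactly when both do. Equivalent product states are then merged.
          x    y  
>  s0     s1   s0 
   s1     s2   s3 
   s2     s4   s5 
   s3     s2   s6 
   s4     s7   s8 
   s5     s4   s9 
   s6     s9   s6 
   s7     s7   s7 
   s8     s7  s10 
   s9    s10   s9 
 * s10    s7  s10 
(> = start, * = accepting)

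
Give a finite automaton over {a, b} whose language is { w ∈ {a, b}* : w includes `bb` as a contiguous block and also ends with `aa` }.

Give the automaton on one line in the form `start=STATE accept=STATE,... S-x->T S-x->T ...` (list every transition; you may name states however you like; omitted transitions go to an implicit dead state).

Handle the two conditions separately and then intersect. One (3 states) tracks whether and how much of `bb` has been seen; the other (3 states) tracks how much of the suffix `aa` has currently been matched. Each combined state is a pair, one component from each; accept when both components accept.
        a   b  
>  s0   s1  s2 
   s1   s3  s2 
   s2   s1  s4 
   s3   s3  s2 
   s4   s5  s4 
   s5   s6  s4 
 * s6   s6  s4 
(> = start, * = accepting)

start=s0 accept=s6 s0-a->s1 s0-b->s2 s1-a->s3 s1-b->s2 s2-a->s1 s2-b->s4 s3-a->s3 s3-b->s2 s4-a->s5 s4-b->s4 s5-a->s6 s5-b->s4 s6-a->s6 s6-b->s4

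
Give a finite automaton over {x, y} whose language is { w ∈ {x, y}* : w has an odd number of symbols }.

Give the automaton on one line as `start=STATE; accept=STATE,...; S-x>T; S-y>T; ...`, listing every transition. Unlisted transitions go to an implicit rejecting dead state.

Only the length mod 2 matters, so use a 2-cycle: from any state, every input symbol moves to the next state, wrapping S1 back to S0. Mark S1 accepting.
2 states suffice.
        x   y  
>  S0   S1  S1 
 * S1   S0  S0 
(> = start, * = accepting)

start=S0; accept=S1; S0-x>S1; S0-y>S1; S1-x>S0; S1-y>S0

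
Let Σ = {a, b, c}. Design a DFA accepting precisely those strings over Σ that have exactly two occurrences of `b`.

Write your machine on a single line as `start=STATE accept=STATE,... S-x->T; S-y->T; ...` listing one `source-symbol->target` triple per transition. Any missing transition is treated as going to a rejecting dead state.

start=S0; accept=S2; S0-a->S0; S0-b->S1; S0-c->S0; S1-a->S1; S1-b->S2; S1-c->S1; S2-a->S2; S2-b->S3; S2-c->S2; S3-a->S3; S3-b->S3; S3-c->S3

Only the number of `b`s matters, and only up to 3. Make a chain S0 → S1 → S2 → S3 advanced by each `b` (with S3 absorbing); every other symbol self-loops. The accepting set is {S2}.
4 states suffice.
        a   b   c  
>  S0   S0  S1  S0 
   S1   S1  S2  S1 
 * S2   S2  S3  S2 
   S3   S3  S3  S3 
(> = start, * = accepting)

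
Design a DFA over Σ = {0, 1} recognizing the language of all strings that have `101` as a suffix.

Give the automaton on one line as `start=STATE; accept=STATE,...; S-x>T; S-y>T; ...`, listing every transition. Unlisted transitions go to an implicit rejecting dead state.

start=s0; accept=s3; s0-0>s0; s0-1>s1; s1-0>s2; s1-1>s1; s2-0>s0; s2-1>s3; s3-0>s2; s3-1>s1

Remember how much of `101` the current input suffix matches. State s0 means no match yet; s1 means the last symbol is `1`; s2 means the last 2 symbols are `10`; s3 means the last 3 symbols are `101`. Only s3 accepts. On a mismatch, fall back to the longest proper suffix that is still a prefix of `101`.
A 4-state machine:
        0   1  
>  s0   s0  s1 
   s1   s2  s1 
   s2   s0  s3 
 * s3   s2  s1 
(> = start, * = accepting)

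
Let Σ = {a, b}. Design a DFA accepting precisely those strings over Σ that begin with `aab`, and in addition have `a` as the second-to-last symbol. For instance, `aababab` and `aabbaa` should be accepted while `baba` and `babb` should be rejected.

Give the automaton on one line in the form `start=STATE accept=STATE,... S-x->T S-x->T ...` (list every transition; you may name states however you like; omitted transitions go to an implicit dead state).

Build one automaton per condition and run them in lockstep. The first has 5 states tracking whether the input so far still matches the prefix `aab`; the second has 7 states tracking the last 2 symbols read. A product state is a pair (one from each), accepting exactly when both do.
12 states suffice.
          a    b  
>  q0     q1   q2 
   q1     q3   q4 
   q2     q5   q6 
   q3     q7   q8 
   q4     q5   q6 
   q5     q7   q4 
   q6     q5   q6 
   q7     q7   q4 
 * q8     q9  q10 
   q9    q11   q8 
   q10    q9  q10 
 * q11   q11   q8 
(> = start, * = accepting)

start=q0 accept=q8,q11 q0-a->q1 q0-b->q2 q1-a->q3 q1-b->q4 q2-a->q5 q2-b->q6 q3-a->q7 q3-b->q8 q4-a->q5 q4-b->q6 q5-a->q7 q5-b->q4 q6-a->q5 q6-b->q6 q7-a->q7 q7-b->q4 q8-a->q9 q8-b->q10 q9-a->q11 q9-b->q8 q10-a->q9 q10-b->q10 q11-a->q11 q11-b->q8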